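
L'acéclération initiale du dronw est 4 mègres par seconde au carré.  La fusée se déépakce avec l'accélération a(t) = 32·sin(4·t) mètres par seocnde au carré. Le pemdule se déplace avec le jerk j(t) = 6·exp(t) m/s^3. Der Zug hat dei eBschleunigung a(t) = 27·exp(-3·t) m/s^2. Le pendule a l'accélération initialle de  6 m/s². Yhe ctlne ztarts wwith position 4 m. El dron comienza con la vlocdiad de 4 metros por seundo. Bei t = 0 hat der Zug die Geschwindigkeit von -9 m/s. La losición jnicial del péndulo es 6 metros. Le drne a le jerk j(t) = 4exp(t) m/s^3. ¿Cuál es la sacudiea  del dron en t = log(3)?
Tenemos la sacudida j(t) = 4·exp(t). Sustituyendo t = log(3): j(log(3)) = 12.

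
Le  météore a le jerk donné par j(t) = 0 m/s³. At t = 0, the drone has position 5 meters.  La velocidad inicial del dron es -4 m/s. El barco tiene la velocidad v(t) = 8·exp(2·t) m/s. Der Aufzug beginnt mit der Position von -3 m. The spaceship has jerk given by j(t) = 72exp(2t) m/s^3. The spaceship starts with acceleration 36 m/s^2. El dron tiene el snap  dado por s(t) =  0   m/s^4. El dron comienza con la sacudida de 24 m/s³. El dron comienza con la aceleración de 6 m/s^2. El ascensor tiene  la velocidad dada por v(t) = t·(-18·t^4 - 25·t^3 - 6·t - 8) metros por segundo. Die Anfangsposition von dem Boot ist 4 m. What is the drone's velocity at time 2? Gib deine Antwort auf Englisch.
To solve this, we need to take 3 antiderivatives of our snap equation s(t) = 0. Finding the antiderivative of s(t) and using j(0) = 24: j(t) = 24. Integrating jerk and using the initial condition a(0) = 6, we get a(t) = 24·t + 6. The integral of acceleration, with v(0) = -4, gives velocity: v(t) = 12·t^2 + 6·t - 4. From the given velocity equation v(t) = 12·t^2 + 6·t - 4, we substitute t = 2 to get v = 56.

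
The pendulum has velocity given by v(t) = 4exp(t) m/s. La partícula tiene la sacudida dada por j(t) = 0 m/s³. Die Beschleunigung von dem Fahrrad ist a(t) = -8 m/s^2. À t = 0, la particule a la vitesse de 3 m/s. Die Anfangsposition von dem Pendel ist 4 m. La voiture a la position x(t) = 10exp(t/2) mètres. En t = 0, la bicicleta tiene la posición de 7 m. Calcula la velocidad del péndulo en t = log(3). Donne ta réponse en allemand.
Wir haben die Geschwindigkeit v(t) = 4·exp(t). Durch Einsetzen von t = log(3): v(log(3)) = 12.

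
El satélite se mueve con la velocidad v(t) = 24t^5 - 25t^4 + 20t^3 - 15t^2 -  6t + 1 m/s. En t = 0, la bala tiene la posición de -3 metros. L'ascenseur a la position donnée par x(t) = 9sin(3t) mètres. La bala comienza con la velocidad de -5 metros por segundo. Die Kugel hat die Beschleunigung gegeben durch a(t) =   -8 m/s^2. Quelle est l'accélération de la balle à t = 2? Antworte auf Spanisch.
Usando a(t) = -8 y sustituyendo t = 2, encontramos a = -8.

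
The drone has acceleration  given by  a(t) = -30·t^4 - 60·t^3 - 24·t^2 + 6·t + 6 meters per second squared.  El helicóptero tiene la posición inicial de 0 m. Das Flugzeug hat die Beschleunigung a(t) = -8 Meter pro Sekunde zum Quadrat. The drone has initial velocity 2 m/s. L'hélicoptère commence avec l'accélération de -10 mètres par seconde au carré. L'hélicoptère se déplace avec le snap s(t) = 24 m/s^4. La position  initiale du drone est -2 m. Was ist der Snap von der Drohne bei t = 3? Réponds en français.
Nous devons dériver notre équation de l'accélération a(t) = -30·t^4 - 60·t^3 - 24·t^2 + 6·t + 6 2 fois. La dérivée de l'accélération donne le jerk: j(t) = -120·t^3 - 180·t^2 - 48·t + 6. La dérivée du jerk donne le snap: s(t) = -360·t^2 - 360·t - 48. De l'équation du snap s(t) = -360·t^2 - 360·t - 48, nous substituons t = 3 pour obtenir s = -4368.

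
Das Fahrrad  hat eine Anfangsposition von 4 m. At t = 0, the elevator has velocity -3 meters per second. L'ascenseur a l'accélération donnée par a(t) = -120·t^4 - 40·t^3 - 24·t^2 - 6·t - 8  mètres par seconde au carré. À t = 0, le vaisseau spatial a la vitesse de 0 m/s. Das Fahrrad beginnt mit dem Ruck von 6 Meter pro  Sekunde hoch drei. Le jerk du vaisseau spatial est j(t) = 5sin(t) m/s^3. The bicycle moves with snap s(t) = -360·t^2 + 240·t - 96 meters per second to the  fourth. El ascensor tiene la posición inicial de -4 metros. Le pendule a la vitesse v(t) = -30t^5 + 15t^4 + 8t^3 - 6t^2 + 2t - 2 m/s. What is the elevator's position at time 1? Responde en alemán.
Wir müssen die Stammfunktion unserer Gleichung für die Beschleunigung a(t) = -120·t^4 - 40·t^3 - 24·t^2 - 6·t - 8 2-mal finden. Mit ∫a(t)dt und Anwendung von v(0) = -3, finden wir v(t) = -24·t^5 - 10·t^4 - 8·t^3 - 3·t^2 - 8·t - 3. Durch Integration von der Geschwindigkeit und Verwendung der Anfangsbedingung x(0) = -4, erhalten wir x(t) = -4·t^6 - 2·t^5 - 2·t^4 - t^3 - 4·t^2 - 3·t - 4. Wir haben die Position x(t) = -4·t^6 - 2·t^5 - 2·t^4 - t^3 - 4·t^2 - 3·t - 4. Durch Einsetzen von t = 1: x(1) = -20.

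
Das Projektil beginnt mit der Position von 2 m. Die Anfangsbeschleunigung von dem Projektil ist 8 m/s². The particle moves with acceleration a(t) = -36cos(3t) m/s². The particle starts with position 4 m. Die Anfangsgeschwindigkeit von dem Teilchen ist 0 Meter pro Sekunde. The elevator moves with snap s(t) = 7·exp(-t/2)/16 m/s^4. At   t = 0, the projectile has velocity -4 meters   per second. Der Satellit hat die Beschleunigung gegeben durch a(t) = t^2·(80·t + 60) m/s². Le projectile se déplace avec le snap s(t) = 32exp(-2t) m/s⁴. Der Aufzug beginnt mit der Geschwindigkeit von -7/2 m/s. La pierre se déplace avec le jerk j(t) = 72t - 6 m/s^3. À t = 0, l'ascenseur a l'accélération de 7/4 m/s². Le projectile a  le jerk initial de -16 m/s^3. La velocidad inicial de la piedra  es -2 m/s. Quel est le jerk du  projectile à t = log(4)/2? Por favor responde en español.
Para resolver esto, necesitamos tomar 1 antiderivada de nuestra ecuación del snap s(t) = 32·exp(-2·t). La antiderivada del snap es la sacudida. Usando j(0) = -16, obtenemos j(t) = -16·exp(-2·t). Usando j(t) = -16·exp(-2·t) y sustituyendo t = log(4)/2, encontramos j = -4.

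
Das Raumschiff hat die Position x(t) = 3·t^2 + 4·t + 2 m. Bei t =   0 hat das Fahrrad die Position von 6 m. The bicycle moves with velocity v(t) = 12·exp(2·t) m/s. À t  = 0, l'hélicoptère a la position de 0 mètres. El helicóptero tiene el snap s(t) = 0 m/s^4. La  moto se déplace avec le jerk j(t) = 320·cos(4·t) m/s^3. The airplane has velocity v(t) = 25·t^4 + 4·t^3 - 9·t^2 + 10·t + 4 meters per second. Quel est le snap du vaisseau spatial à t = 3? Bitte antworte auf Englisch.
Starting from position x(t) = 3·t^2 + 4·t + 2, we take 4 derivatives. The derivative of position gives velocity: v(t) = 6·t + 4. The derivative of velocity gives acceleration: a(t) = 6. Taking d/dt of a(t), we find j(t) = 0. Differentiating jerk, we get snap: s(t) = 0. We have snap s(t) = 0. Substituting t = 3: s(3) = 0.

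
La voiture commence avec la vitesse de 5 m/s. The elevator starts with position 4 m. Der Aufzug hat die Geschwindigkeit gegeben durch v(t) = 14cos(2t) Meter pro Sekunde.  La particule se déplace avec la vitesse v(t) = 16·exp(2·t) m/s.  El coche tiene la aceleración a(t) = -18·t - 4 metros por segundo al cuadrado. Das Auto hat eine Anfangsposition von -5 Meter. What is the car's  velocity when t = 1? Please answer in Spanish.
Necesitamos integrar nuestra ecuación de la aceleración a(t) = -18·t - 4 1 vez. La integral de la aceleración, con v(0) = 5, da la velocidad: v(t) = -9·t^2 - 4·t + 5. De la ecuación de la velocidad v(t) = -9·t^2 - 4·t + 5, sustituimos t = 1 para obtener v = -8.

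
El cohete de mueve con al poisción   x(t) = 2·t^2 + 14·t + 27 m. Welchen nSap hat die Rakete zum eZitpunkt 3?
Wir müssen unsere Gleichung für die Position x(t) = 2·t^2 + 14·t + 27 4-mal ableiten. Die Ableitung von der Position ergibt die Geschwindigkeit: v(t) = 4·t + 14. Mit d/dt von v(t) finden wir a(t) = 4. Durch Ableiten von der Beschleunigung erhalten wir den Ruck: j(t) = 0. Die Ableitung von dem Ruck ergibt den Snap: s(t) = 0. Wir haben den Snap s(t) = 0. Durch Einsetzen von t = 3: s(3) = 0.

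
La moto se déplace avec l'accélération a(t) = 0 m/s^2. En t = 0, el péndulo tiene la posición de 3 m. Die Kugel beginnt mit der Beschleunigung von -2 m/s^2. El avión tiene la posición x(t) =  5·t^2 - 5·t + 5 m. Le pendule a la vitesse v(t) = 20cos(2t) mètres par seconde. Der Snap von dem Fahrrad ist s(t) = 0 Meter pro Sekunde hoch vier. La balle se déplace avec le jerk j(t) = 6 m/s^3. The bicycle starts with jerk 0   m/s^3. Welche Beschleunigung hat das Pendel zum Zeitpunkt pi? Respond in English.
Starting from velocity v(t) = 20·cos(2·t), we take 1 derivative. The derivative of velocity gives acceleration: a(t) = -40·sin(2·t). We have acceleration a(t) = -40·sin(2·t). Substituting t = pi: a(pi) = 0.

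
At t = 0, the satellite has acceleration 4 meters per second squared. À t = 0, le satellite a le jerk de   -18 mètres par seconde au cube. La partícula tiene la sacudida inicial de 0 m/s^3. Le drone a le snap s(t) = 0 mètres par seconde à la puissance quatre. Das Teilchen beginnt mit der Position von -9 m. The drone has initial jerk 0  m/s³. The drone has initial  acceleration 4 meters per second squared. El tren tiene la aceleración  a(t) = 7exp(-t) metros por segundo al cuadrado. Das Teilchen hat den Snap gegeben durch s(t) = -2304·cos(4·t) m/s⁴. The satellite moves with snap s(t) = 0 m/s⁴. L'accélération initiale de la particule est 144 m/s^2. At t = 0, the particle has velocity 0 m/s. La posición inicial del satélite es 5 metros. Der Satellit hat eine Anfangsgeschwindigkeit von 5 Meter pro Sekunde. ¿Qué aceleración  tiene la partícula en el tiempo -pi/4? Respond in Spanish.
Partiendo del snap s(t) = -2304·cos(4·t), tomamos 2 antiderivadas. Integrando el snap y usando la condición inicial j(0) = 0, obtenemos j(t) = -576·sin(4·t). La integral de la sacudida, con a(0) = 144, da la aceleración: a(t) = 144·cos(4·t). Tenemos la aceleración a(t) = 144·cos(4·t). Sustituyendo t = -pi/4: a(-pi/4) = -144.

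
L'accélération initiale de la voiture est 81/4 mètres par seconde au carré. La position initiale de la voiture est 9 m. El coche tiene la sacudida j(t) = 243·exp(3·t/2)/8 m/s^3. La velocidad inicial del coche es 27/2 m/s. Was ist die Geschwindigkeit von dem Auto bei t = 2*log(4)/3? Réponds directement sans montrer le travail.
Die Geschwindigkeit bei t = 2*log(4)/3 ist v = 54.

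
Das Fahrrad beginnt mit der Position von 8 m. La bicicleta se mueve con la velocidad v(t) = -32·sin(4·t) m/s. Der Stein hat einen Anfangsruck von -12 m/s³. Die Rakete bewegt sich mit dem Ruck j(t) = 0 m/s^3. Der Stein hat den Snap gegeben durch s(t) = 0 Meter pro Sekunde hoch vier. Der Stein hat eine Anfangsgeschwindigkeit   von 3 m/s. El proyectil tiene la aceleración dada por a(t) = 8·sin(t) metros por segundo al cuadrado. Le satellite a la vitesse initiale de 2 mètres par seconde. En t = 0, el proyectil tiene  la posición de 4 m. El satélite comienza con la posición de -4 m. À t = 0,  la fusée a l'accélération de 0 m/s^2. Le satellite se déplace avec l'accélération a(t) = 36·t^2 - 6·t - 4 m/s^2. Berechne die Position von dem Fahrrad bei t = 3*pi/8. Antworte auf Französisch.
Nous devons intégrer notre équation de la vitesse v(t) = -32·sin(4·t) 1 fois. En intégrant la vitesse et en utilisant la condition initiale x(0) = 8, nous obtenons x(t) = 8·cos(4·t). Nous avons la position x(t) = 8·cos(4·t). En substituant t = 3*pi/8: x(3*pi/8) = 0.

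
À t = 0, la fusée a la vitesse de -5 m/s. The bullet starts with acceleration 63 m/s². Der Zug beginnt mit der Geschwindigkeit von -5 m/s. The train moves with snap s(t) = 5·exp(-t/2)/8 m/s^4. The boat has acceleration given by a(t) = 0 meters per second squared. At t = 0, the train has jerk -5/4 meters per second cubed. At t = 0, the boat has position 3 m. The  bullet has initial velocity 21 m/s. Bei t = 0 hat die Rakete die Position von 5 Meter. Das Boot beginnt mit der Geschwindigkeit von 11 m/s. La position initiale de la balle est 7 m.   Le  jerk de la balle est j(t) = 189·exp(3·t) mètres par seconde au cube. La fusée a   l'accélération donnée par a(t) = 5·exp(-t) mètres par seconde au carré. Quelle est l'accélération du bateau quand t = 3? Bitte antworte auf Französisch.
De l'équation de l'accélération a(t) = 0, nous substituons t = 3 pour obtenir a = 0.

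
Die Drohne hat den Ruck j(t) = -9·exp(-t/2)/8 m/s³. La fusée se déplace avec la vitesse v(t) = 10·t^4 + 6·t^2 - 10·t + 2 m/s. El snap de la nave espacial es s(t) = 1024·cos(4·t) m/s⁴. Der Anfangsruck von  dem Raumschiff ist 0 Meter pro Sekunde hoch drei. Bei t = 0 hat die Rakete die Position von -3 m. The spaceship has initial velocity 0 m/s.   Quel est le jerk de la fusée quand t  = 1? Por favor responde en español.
Partiendo de la velocidad v(t) = 10·t^4 + 6·t^2 - 10·t + 2, tomamos 2 derivadas. Derivando la velocidad, obtenemos la aceleración: a(t) = 40·t^3 + 12·t - 10. La derivada de la aceleración da la sacudida: j(t) = 120·t^2 + 12. De la ecuación de la sacudida j(t) = 120·t^2 + 12, sustituimos t = 1 para obtener j = 132.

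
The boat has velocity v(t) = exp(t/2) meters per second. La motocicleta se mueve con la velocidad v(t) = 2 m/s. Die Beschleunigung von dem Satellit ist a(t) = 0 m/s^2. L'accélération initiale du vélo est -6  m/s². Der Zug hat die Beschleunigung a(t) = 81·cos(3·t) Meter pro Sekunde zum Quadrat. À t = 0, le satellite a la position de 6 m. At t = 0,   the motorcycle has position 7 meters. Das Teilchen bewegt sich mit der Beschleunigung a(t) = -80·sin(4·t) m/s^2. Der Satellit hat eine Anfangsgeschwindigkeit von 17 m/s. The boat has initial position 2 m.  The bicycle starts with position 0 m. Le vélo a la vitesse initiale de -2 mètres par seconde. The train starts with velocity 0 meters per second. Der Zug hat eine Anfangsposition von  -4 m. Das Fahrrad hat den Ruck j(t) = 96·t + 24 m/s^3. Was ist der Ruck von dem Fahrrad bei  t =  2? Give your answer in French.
De l'équation du jerk j(t) = 96·t + 24, nous substituons t = 2 pour obtenir j = 216.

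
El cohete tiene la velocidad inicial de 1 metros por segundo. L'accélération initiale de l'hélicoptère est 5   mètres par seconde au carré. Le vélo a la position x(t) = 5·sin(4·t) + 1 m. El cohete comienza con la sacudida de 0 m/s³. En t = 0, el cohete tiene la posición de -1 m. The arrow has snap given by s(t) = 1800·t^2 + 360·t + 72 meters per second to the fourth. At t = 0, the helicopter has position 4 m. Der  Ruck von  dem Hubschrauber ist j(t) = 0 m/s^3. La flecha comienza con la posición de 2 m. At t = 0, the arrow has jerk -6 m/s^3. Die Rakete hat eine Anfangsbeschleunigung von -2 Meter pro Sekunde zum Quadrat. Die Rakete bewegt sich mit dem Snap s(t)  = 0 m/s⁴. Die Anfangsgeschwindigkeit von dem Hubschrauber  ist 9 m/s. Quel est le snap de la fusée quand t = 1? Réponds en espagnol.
Usando s(t) = 0 y sustituyendo t = 1, encontramos s = 0.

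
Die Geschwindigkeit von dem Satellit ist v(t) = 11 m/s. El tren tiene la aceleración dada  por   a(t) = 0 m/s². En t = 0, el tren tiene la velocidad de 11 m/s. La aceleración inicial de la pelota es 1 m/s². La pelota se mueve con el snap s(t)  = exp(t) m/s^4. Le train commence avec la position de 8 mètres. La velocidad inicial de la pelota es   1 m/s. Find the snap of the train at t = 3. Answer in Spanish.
Partiendo de la aceleración a(t) = 0, tomamos 2 derivadas. La derivada de la aceleración da la sacudida: j(t) = 0. Derivando la sacudida, obtenemos el snap: s(t) = 0. Tenemos el snap s(t) = 0. Sustituyendo t = 3: s(3) = 0.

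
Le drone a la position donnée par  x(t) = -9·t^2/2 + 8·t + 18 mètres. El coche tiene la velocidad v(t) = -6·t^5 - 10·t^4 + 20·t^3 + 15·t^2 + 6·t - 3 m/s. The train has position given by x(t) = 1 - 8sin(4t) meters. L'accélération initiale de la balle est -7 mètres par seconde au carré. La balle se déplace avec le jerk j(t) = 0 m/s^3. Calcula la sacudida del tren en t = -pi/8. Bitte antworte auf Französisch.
En partant de la position x(t) = 1 - 8·sin(4·t), nous prenons 3 dérivées. En prenant d/dt de x(t), nous trouvons v(t) = -32·cos(4·t). En dérivant la vitesse, nous obtenons l'accélération: a(t) = 128·sin(4·t). En dérivant l'accélération, nous obtenons le jerk: j(t) = 512·cos(4·t). En utilisant j(t) = 512·cos(4·t) et en substituant t = -pi/8, nous trouvons j = 0.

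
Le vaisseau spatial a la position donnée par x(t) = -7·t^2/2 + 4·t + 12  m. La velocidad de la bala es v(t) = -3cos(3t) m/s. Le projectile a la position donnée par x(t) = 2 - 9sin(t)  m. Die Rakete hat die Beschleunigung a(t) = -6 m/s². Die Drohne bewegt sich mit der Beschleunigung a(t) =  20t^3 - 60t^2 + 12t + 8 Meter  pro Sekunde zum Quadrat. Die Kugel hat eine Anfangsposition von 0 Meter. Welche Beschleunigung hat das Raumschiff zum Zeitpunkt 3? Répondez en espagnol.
Partiendo de la posición x(t) = -7·t^2/2 + 4·t + 12, tomamos 2 derivadas. Tomando d/dt de x(t), encontramos v(t) = 4 - 7·t. Derivando la velocidad, obtenemos la aceleración: a(t) = -7. Tenemos la aceleración a(t) = -7. Sustituyendo t = 3: a(3) = -7.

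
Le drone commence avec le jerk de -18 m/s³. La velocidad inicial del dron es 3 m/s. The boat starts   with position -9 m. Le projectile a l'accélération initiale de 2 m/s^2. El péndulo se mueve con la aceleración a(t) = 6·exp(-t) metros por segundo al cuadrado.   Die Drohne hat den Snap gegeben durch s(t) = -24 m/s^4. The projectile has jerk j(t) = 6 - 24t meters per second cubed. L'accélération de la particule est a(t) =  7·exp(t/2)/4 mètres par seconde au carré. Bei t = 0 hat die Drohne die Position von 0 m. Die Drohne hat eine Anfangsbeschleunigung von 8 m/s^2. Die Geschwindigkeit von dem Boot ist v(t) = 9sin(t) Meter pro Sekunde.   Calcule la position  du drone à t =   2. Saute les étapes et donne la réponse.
x(2) = -18.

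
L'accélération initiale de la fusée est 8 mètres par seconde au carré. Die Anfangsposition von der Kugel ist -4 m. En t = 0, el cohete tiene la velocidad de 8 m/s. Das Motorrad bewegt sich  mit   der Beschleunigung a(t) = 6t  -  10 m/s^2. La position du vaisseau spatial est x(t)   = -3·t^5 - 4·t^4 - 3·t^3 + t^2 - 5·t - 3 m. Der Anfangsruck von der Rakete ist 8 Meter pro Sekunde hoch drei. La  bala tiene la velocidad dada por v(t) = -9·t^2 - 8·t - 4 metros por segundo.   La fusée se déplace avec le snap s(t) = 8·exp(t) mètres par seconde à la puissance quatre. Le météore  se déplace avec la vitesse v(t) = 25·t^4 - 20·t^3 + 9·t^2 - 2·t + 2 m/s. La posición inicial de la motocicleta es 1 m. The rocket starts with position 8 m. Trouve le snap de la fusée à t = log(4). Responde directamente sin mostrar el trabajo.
Le snap à t = log(4) est s = 32.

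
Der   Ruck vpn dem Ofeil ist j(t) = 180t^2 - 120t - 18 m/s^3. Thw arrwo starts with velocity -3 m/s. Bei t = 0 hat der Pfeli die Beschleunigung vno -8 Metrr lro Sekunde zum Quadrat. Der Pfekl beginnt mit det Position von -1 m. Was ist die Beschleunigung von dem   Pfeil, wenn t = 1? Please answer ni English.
We need to integrate our jerk equation j(t) = 180·t^2 - 120·t - 18 1 time. Taking ∫j(t)dt and applying a(0) = -8, we find a(t) = 60·t^3 - 60·t^2 - 18·t - 8. From the given acceleration equation a(t) = 60·t^3 - 60·t^2 - 18·t - 8, we substitute t = 1 to get a = -26.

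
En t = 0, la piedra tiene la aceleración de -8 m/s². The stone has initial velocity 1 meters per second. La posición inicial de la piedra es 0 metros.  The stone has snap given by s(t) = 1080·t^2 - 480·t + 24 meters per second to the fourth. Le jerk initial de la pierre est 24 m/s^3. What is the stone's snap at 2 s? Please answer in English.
Using s(t) = 1080·t^2 - 480·t + 24 and substituting t = 2, we find s = 3384.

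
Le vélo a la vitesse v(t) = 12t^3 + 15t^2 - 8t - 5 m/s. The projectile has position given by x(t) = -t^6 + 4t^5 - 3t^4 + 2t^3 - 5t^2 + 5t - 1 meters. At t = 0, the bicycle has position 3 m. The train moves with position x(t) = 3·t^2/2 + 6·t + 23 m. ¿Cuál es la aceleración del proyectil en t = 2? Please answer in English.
To solve this, we need to take 2 derivatives of our position equation x(t) = -t^6 + 4·t^5 - 3·t^4 + 2·t^3 - 5·t^2 + 5·t - 1. Taking d/dt of x(t), we find v(t) = -6·t^5 + 20·t^4 - 12·t^3 + 6·t^2 - 10·t + 5. The derivative of velocity gives acceleration: a(t) = -30·t^4 + 80·t^3 - 36·t^2 + 12·t - 10. From the given acceleration equation a(t) = -30·t^4 + 80·t^3 - 36·t^2 + 12·t - 10, we substitute t = 2 to get a = 30.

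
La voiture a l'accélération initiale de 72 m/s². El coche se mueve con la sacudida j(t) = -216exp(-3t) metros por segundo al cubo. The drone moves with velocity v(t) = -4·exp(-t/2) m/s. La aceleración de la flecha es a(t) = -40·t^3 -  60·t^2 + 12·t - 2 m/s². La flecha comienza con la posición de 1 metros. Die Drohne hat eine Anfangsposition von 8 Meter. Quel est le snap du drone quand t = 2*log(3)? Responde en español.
Partiendo de la velocidad v(t) = -4·exp(-t/2), tomamos 3 derivadas. La derivada de la velocidad da la aceleración: a(t) = 2·exp(-t/2). Derivando la aceleración, obtenemos la sacudida: j(t) = -exp(-t/2). Tomando d/dt de j(t), encontramos s(t) = exp(-t/2)/2. Tenemos el snap s(t) = exp(-t/2)/2. Sustituyendo t = 2*log(3): s(2*log(3)) = 1/6.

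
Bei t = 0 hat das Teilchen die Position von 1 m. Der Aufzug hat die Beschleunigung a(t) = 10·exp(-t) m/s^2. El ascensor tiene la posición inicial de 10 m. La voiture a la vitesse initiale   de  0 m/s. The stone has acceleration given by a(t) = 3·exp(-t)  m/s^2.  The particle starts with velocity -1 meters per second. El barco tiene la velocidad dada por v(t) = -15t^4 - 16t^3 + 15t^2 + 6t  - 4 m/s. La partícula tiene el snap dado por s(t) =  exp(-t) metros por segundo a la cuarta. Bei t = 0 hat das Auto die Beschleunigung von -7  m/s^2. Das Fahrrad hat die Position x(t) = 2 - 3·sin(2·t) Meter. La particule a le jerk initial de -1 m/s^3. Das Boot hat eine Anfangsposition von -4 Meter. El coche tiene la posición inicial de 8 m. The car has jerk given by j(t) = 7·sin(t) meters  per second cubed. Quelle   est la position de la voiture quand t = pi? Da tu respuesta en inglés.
To solve this, we need to take 3 integrals of our jerk equation j(t) = 7·sin(t). The antiderivative of jerk is acceleration. Using a(0) = -7, we get a(t) = -7·cos(t). Integrating acceleration and using the initial condition v(0) = 0, we get v(t) = -7·sin(t). The antiderivative of velocity is position. Using x(0) = 8, we get x(t) = 7·cos(t) + 1. We have position x(t) = 7·cos(t) + 1. Substituting t = pi: x(pi) = -6.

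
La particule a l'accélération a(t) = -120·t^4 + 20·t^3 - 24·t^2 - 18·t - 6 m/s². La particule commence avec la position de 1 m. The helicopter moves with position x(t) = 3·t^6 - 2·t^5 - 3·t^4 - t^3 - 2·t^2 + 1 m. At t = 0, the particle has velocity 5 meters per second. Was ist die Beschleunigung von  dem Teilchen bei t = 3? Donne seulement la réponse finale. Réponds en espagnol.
La respuesta es -9456.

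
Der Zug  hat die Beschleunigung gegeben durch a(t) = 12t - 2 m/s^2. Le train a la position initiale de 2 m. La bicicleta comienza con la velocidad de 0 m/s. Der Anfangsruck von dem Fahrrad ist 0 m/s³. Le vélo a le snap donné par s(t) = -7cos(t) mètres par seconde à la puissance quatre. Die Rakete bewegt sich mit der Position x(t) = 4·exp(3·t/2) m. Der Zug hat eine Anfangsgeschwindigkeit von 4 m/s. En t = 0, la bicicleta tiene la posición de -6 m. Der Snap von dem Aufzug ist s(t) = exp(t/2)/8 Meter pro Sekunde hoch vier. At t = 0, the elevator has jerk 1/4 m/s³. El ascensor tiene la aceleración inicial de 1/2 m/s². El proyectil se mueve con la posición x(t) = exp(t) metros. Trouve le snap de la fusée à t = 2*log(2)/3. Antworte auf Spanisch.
Partiendo de la posición x(t) = 4·exp(3·t/2), tomamos 4 derivadas. Tomando d/dt de x(t), encontramos v(t) = 6·exp(3·t/2). Derivando la velocidad, obtenemos la aceleración: a(t) = 9·exp(3·t/2). La derivada de la aceleración da la sacudida: j(t) = 27·exp(3·t/2)/2. Tomando d/dt de j(t), encontramos s(t) = 81·exp(3·t/2)/4. De la ecuación del snap s(t) = 81·exp(3·t/2)/4, sustituimos t = 2*log(2)/3 para obtener s = 81/2.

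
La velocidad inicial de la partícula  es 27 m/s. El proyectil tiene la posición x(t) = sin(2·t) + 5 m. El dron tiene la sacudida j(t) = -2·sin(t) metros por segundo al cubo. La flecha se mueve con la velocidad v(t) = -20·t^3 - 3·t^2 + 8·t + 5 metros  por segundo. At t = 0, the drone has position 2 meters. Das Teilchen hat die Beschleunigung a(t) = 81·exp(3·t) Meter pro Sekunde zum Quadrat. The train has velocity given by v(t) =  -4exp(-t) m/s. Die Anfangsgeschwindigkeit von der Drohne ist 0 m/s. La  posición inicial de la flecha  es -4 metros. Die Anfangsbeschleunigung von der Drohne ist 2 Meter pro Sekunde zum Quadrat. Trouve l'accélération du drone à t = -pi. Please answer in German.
Wir müssen unsere Gleichung für den Ruck j(t) = -2·sin(t) 1-mal integrieren. Die Stammfunktion von dem Ruck, mit a(0) = 2, ergibt die Beschleunigung: a(t) = 2·cos(t). Aus der Gleichung für die Beschleunigung a(t) = 2·cos(t), setzen wir t = -pi ein und erhalten a = -2.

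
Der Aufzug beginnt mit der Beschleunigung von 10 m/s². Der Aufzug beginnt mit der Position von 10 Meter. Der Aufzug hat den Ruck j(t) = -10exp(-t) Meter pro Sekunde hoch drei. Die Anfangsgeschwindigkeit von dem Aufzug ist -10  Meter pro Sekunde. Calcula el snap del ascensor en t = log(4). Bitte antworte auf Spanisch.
Para resolver esto, necesitamos tomar 1 derivada de nuestra ecuación de la sacudida j(t) = -10·exp(-t). La derivada de la sacudida da el snap: s(t) = 10·exp(-t). Usando s(t) = 10·exp(-t) y sustituyendo t = log(4), encontramos s = 5/2.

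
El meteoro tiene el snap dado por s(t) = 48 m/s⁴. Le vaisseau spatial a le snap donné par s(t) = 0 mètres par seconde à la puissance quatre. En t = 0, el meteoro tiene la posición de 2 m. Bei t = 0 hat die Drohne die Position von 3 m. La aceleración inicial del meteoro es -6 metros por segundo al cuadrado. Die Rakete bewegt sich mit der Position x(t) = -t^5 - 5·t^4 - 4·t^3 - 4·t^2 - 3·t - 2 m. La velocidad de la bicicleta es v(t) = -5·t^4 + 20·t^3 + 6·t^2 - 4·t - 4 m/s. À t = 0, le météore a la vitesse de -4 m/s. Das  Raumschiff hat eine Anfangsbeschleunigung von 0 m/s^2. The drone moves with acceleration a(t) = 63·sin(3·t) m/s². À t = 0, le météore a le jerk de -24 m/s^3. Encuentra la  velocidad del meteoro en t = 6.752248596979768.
Necesitamos integrar nuestra ecuación del snap s(t) = 48 3 veces. La antiderivada del snap es la sacudida. Usando j(0) = -24, obtenemos j(t) = 48·t - 24. La antiderivada de la sacudida es la aceleración. Usando a(0) = -6, obtenemos a(t) = 24·t^2 - 24·t - 6. Tomando ∫a(t)dt y aplicando v(0) = -4, encontramos v(t) = 8·t^3 - 12·t^2 - 6·t - 4. De la ecuación de la velocidad v(t) = 8·t^3 - 12·t^2 - 6·t - 4, sustituimos t = 6.752248596979768 para obtener v = 1871.20683502399.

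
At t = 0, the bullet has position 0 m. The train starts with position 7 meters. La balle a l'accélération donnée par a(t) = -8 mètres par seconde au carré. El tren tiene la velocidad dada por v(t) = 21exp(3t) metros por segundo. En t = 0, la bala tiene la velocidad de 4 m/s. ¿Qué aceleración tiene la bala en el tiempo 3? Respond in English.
We have acceleration a(t) = -8. Substituting t = 3: a(3) = -8.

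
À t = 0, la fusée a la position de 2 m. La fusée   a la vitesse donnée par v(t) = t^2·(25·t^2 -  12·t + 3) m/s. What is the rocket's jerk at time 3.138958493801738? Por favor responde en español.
Debemos derivar nuestra ecuación de la velocidad v(t) = t^2·(25·t^2 - 12·t + 3) 2 veces. Derivando la velocidad, obtenemos la aceleración: a(t) = t^2·(50·t - 12) + 2·t·(25·t^2 - 12·t + 3). Derivando la aceleración, obtenemos la sacudida: j(t) = 100·t^2 + 4·t·(50·t - 12) - 24·t + 6. Usando j(t) = 100·t^2 + 4·t·(50·t - 12) - 24·t + 6 y sustituyendo t = 3.138958493801738, encontramos j = 2735.91311618930.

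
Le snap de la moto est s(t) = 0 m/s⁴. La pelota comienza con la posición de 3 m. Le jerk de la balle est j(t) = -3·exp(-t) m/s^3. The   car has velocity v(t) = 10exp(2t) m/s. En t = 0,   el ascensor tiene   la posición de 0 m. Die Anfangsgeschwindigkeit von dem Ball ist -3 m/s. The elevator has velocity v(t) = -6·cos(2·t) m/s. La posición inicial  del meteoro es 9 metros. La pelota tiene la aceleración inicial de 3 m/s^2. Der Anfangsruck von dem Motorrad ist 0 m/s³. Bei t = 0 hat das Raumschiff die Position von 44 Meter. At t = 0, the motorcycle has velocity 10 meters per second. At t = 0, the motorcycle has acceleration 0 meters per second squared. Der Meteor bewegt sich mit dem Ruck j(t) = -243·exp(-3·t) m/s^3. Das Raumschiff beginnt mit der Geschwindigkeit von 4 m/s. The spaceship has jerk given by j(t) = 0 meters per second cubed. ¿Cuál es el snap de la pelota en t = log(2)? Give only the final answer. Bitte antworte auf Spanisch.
s(log(2)) = 3/2.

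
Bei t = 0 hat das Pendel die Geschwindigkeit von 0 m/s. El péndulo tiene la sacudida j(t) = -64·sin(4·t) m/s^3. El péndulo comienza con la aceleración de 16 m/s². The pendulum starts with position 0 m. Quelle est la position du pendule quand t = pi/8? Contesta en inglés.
To solve this, we need to take 3 integrals of our jerk equation j(t) = -64·sin(4·t). Integrating jerk and using the initial condition a(0) = 16, we get a(t) = 16·cos(4·t). Taking ∫a(t)dt and applying v(0) = 0, we find v(t) = 4·sin(4·t). Integrating velocity and using the initial condition x(0) = 0, we get x(t) = 1 - cos(4·t). Using x(t) = 1 - cos(4·t) and substituting t = pi/8, we find x = 1.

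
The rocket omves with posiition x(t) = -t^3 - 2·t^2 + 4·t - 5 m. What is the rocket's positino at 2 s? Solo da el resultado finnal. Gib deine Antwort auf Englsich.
The position at t = 2 is x = -13.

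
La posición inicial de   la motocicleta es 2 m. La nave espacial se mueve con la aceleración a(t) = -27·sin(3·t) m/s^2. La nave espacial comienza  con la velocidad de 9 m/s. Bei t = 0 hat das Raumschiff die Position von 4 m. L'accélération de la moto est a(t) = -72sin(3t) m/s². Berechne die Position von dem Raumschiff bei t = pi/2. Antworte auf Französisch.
Nous devons intégrer notre équation de l'accélération a(t) = -27·sin(3·t) 2 fois. En intégrant l'accélération et en utilisant la condition initiale v(0) = 9, nous obtenons v(t) = 9·cos(3·t). La primitive de la vitesse est la position. En utilisant x(0) = 4, nous obtenons x(t) = 3·sin(3·t) + 4. De l'équation de la position x(t) = 3·sin(3·t) + 4, nous substituons t = pi/2 pour obtenir x = 1.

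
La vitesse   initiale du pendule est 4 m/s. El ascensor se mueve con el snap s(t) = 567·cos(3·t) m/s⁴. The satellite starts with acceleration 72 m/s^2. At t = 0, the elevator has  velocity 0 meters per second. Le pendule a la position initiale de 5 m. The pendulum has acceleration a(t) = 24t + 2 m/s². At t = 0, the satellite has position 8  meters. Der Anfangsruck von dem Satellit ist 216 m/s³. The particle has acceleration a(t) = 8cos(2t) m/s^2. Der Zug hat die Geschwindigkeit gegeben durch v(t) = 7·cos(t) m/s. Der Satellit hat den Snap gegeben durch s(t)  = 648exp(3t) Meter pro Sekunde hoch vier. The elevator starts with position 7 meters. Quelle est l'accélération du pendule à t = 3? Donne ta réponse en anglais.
We have acceleration a(t) = 24·t + 2. Substituting t = 3: a(3) = 74.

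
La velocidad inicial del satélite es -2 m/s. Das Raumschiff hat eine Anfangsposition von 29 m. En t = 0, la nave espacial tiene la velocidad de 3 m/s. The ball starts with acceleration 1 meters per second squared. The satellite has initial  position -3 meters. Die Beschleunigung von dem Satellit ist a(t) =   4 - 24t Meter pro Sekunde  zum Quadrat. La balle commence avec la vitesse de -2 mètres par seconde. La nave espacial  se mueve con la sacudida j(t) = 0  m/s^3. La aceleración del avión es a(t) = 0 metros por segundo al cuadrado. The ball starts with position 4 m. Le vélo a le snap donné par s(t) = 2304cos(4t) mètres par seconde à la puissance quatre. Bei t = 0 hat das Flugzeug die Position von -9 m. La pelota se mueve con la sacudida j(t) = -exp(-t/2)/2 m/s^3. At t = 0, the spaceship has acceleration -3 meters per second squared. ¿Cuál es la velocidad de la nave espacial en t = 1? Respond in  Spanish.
Necesitamos integrar nuestra ecuación de la sacudida j(t) = 0 2 veces. La antiderivada de la sacudida, con a(0) = -3, da la aceleración: a(t) = -3. La antiderivada de la aceleración, con v(0) = 3, da la velocidad: v(t) = 3 - 3·t. Usando v(t) = 3 - 3·t y sustituyendo t = 1, encontramos v = 0.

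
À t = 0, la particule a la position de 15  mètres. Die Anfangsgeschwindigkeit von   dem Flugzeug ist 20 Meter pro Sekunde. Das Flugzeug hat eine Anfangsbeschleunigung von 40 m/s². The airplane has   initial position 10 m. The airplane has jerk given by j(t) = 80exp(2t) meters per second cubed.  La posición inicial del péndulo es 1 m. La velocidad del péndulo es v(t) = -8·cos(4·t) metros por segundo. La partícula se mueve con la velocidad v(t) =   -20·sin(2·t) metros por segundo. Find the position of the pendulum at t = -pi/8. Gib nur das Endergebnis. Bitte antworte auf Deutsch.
x(-pi/8) = 3.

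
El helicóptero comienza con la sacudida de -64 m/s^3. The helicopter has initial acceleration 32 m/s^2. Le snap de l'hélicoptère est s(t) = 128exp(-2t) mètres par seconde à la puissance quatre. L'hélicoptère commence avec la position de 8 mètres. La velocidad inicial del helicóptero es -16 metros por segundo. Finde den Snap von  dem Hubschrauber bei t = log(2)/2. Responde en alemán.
Wir haben den Snap s(t) = 128·exp(-2·t). Durch Einsetzen von t = log(2)/2: s(log(2)/2) = 64.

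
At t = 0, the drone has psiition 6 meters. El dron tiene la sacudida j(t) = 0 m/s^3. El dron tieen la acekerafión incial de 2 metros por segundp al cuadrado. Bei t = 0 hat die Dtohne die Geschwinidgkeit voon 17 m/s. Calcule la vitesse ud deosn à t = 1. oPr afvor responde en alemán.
Ausgehend von dem Ruck j(t) = 0, nehmen wir 2 Integrale. Die Stammfunktion von dem Ruck ist die Beschleunigung. Mit a(0) = 2 erhalten wir a(t) = 2. Das Integral von der Beschleunigung ist die Geschwindigkeit. Mit v(0) = 17 erhalten wir v(t) = 2·t + 17. Mit v(t) = 2·t + 17 und Einsetzen von t = 1, finden wir v = 19.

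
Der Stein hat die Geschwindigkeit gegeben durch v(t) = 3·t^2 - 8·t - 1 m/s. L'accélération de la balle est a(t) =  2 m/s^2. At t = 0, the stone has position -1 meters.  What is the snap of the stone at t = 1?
We must differentiate our velocity equation v(t) = 3·t^2 - 8·t - 1 3 times. Differentiating velocity, we get acceleration: a(t) = 6·t - 8. Taking d/dt of a(t), we find j(t) = 6. The derivative of jerk gives snap: s(t) = 0. We have snap s(t) = 0. Substituting t = 1: s(1) = 0.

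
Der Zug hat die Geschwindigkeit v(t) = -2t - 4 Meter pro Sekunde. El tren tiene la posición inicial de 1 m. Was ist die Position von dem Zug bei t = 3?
Wir müssen die Stammfunktion unserer Gleichung für die Geschwindigkeit v(t) = -2·t - 4 1-mal finden. Durch Integration von der Geschwindigkeit und Verwendung der Anfangsbedingung x(0) = 1, erhalten wir x(t) = -t^2 - 4·t + 1. Mit x(t) = -t^2 - 4·t + 1 und Einsetzen von t = 3, finden wir x = -20.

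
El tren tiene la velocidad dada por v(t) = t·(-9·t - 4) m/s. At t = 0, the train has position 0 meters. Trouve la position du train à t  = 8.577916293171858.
Pour résoudre ceci, nous devons prendre 1 primitive de notre équation de la vitesse v(t) = t·(-9·t - 4). L'intégrale de la vitesse est la position. En utilisant x(0) = 0, nous obtenons x(t) = -3·t^3 - 2·t^2. En utilisant x(t) = -3·t^3 - 2·t^2 et en substituant t = 8.577916293171858, nous trouvons x = -2040.66721215653.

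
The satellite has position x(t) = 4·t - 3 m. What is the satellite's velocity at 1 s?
To solve this, we need to take 1 derivative of our position equation x(t) = 4·t - 3. The derivative of position gives velocity: v(t) = 4. From the given velocity equation v(t) = 4, we substitute t = 1 to get v = 4.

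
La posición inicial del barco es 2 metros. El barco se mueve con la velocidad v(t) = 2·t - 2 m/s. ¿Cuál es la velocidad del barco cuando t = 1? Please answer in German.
Mit v(t) = 2·t - 2 und Einsetzen von t = 1, finden wir v = 0.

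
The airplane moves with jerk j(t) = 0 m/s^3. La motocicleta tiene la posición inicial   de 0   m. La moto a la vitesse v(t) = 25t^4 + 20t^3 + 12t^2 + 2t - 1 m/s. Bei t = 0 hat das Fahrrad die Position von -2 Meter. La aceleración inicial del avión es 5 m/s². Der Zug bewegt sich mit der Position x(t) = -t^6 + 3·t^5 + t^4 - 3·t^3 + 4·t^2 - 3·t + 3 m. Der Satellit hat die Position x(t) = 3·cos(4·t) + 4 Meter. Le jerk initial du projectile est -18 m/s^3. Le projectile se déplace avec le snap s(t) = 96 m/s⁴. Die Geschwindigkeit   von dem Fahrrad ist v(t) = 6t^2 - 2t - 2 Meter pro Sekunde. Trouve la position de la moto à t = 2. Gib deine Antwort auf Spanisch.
Partiendo de la velocidad v(t) = 25·t^4 + 20·t^3 + 12·t^2 + 2·t - 1, tomamos 1 integral. La integral de la velocidad es la posición. Usando x(0) = 0, obtenemos x(t) = 5·t^5 + 5·t^4 + 4·t^3 + t^2 - t. Usando x(t) = 5·t^5 + 5·t^4 + 4·t^3 + t^2 - t y sustituyendo t = 2, encontramos x = 274.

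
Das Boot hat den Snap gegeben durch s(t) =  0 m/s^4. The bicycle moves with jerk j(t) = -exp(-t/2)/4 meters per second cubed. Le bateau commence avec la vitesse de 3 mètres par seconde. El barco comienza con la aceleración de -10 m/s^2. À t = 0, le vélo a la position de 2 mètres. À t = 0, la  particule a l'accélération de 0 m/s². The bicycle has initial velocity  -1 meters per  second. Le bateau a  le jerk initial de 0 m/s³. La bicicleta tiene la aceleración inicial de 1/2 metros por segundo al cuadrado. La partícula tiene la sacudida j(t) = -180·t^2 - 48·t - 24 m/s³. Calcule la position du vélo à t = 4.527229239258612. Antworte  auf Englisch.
We must find the antiderivative of our jerk equation j(t) = -exp(-t/2)/4 3 times. Taking ∫j(t)dt and applying a(0) = 1/2, we find a(t) = exp(-t/2)/2. The antiderivative of acceleration is velocity. Using v(0) = -1, we get v(t) = -exp(-t/2). The antiderivative of velocity is position. Using x(0) = 2, we get x(t) = 2·exp(-t/2). We have position x(t) = 2·exp(-t/2). Substituting t = 4.527229239258612: x(4.527229239258612) = 0.207947956635915.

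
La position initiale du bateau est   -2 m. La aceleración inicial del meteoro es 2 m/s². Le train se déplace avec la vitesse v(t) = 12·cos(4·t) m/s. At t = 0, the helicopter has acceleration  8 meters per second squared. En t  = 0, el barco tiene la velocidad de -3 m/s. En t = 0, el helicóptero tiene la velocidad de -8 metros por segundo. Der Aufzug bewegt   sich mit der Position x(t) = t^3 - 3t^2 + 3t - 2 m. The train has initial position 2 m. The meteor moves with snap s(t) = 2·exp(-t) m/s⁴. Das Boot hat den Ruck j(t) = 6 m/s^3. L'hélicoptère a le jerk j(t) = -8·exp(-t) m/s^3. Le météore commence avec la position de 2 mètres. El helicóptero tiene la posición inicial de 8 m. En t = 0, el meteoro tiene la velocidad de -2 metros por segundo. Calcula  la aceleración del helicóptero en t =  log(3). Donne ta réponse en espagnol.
Necesitamos integrar nuestra ecuación de la sacudida j(t) = -8·exp(-t) 1 vez. La integral de la sacudida es la aceleración. Usando a(0) = 8, obtenemos a(t) = 8·exp(-t). Tenemos la aceleración a(t) = 8·exp(-t). Sustituyendo t = log(3): a(log(3)) = 8/3.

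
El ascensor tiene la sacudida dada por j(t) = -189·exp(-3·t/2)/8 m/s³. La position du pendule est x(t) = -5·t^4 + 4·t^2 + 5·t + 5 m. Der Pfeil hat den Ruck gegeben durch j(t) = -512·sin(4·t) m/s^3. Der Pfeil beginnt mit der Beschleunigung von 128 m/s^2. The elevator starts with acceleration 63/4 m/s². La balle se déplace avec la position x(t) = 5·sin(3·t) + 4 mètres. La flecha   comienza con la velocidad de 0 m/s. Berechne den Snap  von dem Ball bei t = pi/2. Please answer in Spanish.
Partiendo de la posición x(t) = 5·sin(3·t) + 4, tomamos 4 derivadas. Tomando d/dt de x(t), encontramos v(t) = 15·cos(3·t). Tomando d/dt de v(t), encontramos a(t) = -45·sin(3·t). Tomando d/dt de a(t), encontramos j(t) = -135·cos(3·t). Derivando la sacudida, obtenemos el snap: s(t) = 405·sin(3·t). Usando s(t) = 405·sin(3·t) y sustituyendo t = pi/2, encontramos s = -405.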